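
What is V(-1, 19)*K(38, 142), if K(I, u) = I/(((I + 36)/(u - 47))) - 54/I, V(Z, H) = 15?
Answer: 499440/703 ≈ 710.44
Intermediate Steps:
K(I, u) = -54/I + I*(-47 + u)/(36 + I) (K(I, u) = I/(((36 + I)/(-47 + u))) - 54/I = I*((-47 + u)/(36 + I)) - 54/I = I*(-47 + u)/(36 + I) - 54/I = -54/I + I*(-47 + u)/(36 + I))
V(-1, 19)*K(38, 142) = 15*((-1944 - 54*38 - 47*38**2 + 142*38**2)/(38*(36 + 38))) = 15*((1/38)*(-1944 - 2052 - 47*1444 + 142*1444)/74) = 15*((1/38)*(1/74)*(-1944 - 2052 - 67868 + 205048)) = 15*((1/38)*(1/74)*133184) = 15*(33296/703) = 499440/703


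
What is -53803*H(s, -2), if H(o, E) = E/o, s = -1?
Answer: -107606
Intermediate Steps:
-53803*H(s, -2) = -(-107606)/(-1) = -(-107606)*(-1) = -53803*2 = -107606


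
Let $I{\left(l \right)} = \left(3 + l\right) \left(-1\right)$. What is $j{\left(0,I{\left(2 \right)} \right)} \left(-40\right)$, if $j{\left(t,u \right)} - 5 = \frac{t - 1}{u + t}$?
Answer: $-208$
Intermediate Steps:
$I{\left(l \right)} = -3 - l$
$j{\left(t,u \right)} = 5 + \frac{-1 + t}{t + u}$ ($j{\left(t,u \right)} = 5 + \frac{t - 1}{u + t} = 5 + \frac{-1 + t}{t + u}$)
$j{\left(0,I{\left(2 \right)} \right)} \left(-40\right) = \frac{-1 + 5 \left(-3 - 2\right) + 6 \cdot 0}{0 - 5} \left(-40\right) = \frac{-1 + 5 \left(-3 - 2\right) + 0}{0 - 5} \left(-40\right) = \frac{-1 + 5 \left(-5\right) + 0}{0 - 5} \left(-40\right) = \frac{-1 - 25 + 0}{-5} \left(-40\right) = \left(- \frac{1}{5}\right) \left(-26\right) \left(-40\right) = \frac{26}{5} \left(-40\right) = -208$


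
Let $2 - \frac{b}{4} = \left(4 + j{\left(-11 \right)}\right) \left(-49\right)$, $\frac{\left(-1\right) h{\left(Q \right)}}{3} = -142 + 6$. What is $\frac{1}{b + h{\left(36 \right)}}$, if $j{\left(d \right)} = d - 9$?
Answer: $- \frac{1}{2720} \approx -0.00036765$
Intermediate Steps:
$j{\left(d \right)} = -9 + d$
$h{\left(Q \right)} = 408$ ($h{\left(Q \right)} = - 3 \left(-142 + 6\right) = \left(-3\right) \left(-136\right) = 408$)
$b = -3128$ ($b = 8 - 4 \left(4 - 20\right) \left(-49\right) = 8 - 4 \left(\left(-16\right) \left(-49\right)\right) = 8 - 3136 = -3128$)
$\frac{1}{b + h{\left(36 \right)}} = \frac{1}{-3128 + 408} = \frac{1}{-2720} = - \frac{1}{2720}$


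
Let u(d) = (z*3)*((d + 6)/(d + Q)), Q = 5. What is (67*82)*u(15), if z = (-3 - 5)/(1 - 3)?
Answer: 346122/5 ≈ 69224.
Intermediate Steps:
z = 4 (z = -8/(-2) = -8*(-1/2) = 4)
u(d) = 12*(6 + d)/(5 + d) (u(d) = (4*3)*((d + 6)/(d + 5)) = 12*((6 + d)/(5 + d)) = 12*(6 + d)/(5 + d))
(67*82)*u(15) = (67*82)*(12*(6 + 15)/(5 + 15)) = 5494*(12*21/20) = 5494*(12*(1/20)*21) = 5494*(63/5) = 346122/5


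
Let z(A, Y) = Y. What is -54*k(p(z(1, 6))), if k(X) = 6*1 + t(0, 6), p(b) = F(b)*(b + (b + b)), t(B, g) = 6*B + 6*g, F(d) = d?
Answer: -2268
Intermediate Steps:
p(b) = 3*b² (p(b) = b*(b + (b + b)) = b*(b + 2*b) = b*(3*b) = 3*b²)
k(X) = 42 (k(X) = 6*1 + (6*0 + 6*6) = 6 + (0 + 36) = 6 + 36 = 42)
-54*k(p(z(1, 6))) = -54*42 = -2268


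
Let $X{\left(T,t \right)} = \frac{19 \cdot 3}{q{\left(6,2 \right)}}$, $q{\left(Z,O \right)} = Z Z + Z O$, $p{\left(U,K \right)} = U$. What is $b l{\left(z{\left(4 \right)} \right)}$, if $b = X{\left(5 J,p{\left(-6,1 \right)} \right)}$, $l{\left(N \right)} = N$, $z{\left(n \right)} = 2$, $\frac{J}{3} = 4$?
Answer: $\frac{19}{8} \approx 2.375$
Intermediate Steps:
$J = 12$ ($J = 3 \cdot 4 = 12$)
$q{\left(Z,O \right)} = Z^{2} + O Z$
$X{\left(T,t \right)} = \frac{19}{16}$ ($X{\left(T,t \right)} = \frac{19 \cdot 3}{6 \left(2 + 6\right)} = \frac{57}{6 \cdot 8} = \frac{57}{48} = 57 \cdot \frac{1}{48} = \frac{19}{16}$)
$b = \frac{19}{16} \approx 1.1875$
$b l{\left(z{\left(4 \right)} \right)} = \frac{19}{16} \cdot 2 = \frac{19}{8}$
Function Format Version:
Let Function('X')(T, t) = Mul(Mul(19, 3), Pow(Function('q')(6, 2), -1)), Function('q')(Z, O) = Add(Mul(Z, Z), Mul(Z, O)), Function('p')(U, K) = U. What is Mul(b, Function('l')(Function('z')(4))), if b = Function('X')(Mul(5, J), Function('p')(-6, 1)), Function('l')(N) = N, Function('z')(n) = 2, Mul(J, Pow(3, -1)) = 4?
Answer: Rational(19, 8) ≈ 2.3750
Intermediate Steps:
J = 12 (J = Mul(3, 4) = 12)
Function('q')(Z, O) = Add(Pow(Z, 2), Mul(O, Z))
Function('X')(T, t) = Rational(19, 16) (Function('X')(T, t) = Mul(Mul(19, 3), Pow(Mul(6, Add(2, 6)), -1)) = Mul(57, Pow(Mul(6, 8), -1)) = Mul(57, Pow(48, -1)) = Mul(57, Rational(1, 48)) = Rational(19, 16))
b = Rational(19, 16) ≈ 1.1875
Mul(b, Function('l')(Function('z')(4))) = Mul(Rational(19, 16), 2) = Rational(19, 8)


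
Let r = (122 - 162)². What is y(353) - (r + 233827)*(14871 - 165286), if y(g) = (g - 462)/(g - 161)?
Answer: 6799056423251/192 ≈ 3.5412e+10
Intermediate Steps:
r = 1600 (r = (-40)² = 1600)
y(g) = (-462 + g)/(-161 + g)
y(353) - (r + 233827)*(14871 - 165286) = (-462 + 353)/(-161 + 353) - (1600 + 233827)*(14871 - 165286) = -109/192 - 235427*(-150415) = (1/192)*(-109) - 1*(-35411752205) = -109/192 + 35411752205 = 6799056423251/192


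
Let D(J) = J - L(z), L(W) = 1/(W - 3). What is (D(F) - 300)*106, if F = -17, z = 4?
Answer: -33708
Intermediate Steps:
L(W) = 1/(-3 + W)
D(J) = -1 + J (D(J) = J - 1/(-3 + 4) = J - 1/1 = J - 1*1 = J - 1 = -1 + J)
(D(F) - 300)*106 = ((-1 - 17) - 300)*106 = (-18 - 300)*106 = -318*106 = -33708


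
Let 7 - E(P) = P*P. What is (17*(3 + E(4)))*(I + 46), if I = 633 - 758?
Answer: 8058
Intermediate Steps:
E(P) = 7 - P² (E(P) = 7 - P*P = 7 - P²)
I = -125
(17*(3 + E(4)))*(I + 46) = (17*(3 + (7 - 1*4²)))*(-125 + 46) = (17*(3 + (7 - 1*16)))*(-79) = (17*(3 + (7 - 16)))*(-79) = (17*(3 - 9))*(-79) = (17*(-6))*(-79) = -102*(-79) = 8058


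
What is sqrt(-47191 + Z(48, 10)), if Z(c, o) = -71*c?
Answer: I*sqrt(50599) ≈ 224.94*I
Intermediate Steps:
sqrt(-47191 + Z(48, 10)) = sqrt(-47191 - 71*48) = sqrt(-47191 - 3408) = sqrt(-50599) = I*sqrt(50599)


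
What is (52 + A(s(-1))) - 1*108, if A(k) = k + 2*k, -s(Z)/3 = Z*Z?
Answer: -65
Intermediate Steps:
s(Z) = -3*Z² (s(Z) = -3*Z*Z = -3*Z²)
A(k) = 3*k
(52 + A(s(-1))) - 1*108 = (52 + 3*(-3*(-1)²)) - 1*108 = (52 + 3*(-3*1)) - 108 = (52 + 3*(-3)) - 108 = (52 - 9) - 108 = 43 - 108 = -65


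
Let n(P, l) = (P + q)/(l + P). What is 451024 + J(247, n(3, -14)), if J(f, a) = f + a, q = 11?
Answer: 4963967/11 ≈ 4.5127e+5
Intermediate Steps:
n(P, l) = (11 + P)/(P + l) (n(P, l) = (P + 11)/(l + P) = (11 + P)/(P + l))
J(f, a) = a + f
451024 + J(247, n(3, -14)) = 451024 + ((11 + 3)/(3 - 14) + 247) = 451024 + (14/(-11) + 247) = 451024 + (-1/11*14 + 247) = 451024 + (-14/11 + 247) = 451024 + 2703/11 = 4963967/11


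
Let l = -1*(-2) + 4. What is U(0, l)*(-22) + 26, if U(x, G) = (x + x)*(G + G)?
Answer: 26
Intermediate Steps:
l = 6 (l = 2 + 4 = 6)
U(x, G) = 4*G*x (U(x, G) = (2*x)*(2*G) = 4*G*x)
U(0, l)*(-22) + 26 = (4*6*0)*(-22) + 26 = 0*(-22) + 26 = 0 + 26 = 26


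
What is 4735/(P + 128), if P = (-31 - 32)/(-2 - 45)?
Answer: 222545/6079 ≈ 36.609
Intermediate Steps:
P = 63/47 (P = -63/(-47) = -63*(-1/47) = 63/47 ≈ 1.3404)
4735/(P + 128) = 4735/(63/47 + 128) = 4735/(6079/47) = 4735*(47/6079) = 222545/6079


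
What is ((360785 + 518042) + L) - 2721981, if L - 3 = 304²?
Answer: -1750735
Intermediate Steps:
L = 92419 (L = 3 + 304² = 3 + 92416 = 92419)
((360785 + 518042) + L) - 2721981 = ((360785 + 518042) + 92419) - 2721981 = (878827 + 92419) - 2721981 = 971246 - 2721981 = -1750735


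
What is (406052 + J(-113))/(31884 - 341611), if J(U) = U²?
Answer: -418821/309727 ≈ -1.3522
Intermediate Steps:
(406052 + J(-113))/(31884 - 341611) = (406052 + (-113)²)/(31884 - 341611) = (406052 + 12769)/(-309727) = 418821*(-1/309727) = -418821/309727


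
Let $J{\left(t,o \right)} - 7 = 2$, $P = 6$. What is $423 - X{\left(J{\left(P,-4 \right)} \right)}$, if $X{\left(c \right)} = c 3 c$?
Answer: $180$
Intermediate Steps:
$J{\left(t,o \right)} = 9$ ($J{\left(t,o \right)} = 7 + 2 = 9$)
$X{\left(c \right)} = 3 c^{2}$ ($X{\left(c \right)} = 3 c c = 3 c^{2}$)
$423 - X{\left(J{\left(P,-4 \right)} \right)} = 423 - 3 \cdot 9^{2} = 423 - 3 \cdot 81 = 423 - 243 = 180$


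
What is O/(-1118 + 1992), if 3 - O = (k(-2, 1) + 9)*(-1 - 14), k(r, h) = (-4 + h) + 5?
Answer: 84/437 ≈ 0.19222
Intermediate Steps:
k(r, h) = 1 + h
O = 168 (O = 3 - ((1 + 1) + 9)*(-1 - 14) = 3 - (2 + 9)*(-15) = 3 - 11*(-15) = 3 - 1*(-165) = 3 + 165 = 168)
O/(-1118 + 1992) = 168/(-1118 + 1992) = 168/874 = 168*(1/874) = 84/437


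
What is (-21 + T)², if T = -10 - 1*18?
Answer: 2401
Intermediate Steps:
T = -28 (T = -10 - 18 = -28)
(-21 + T)² = (-21 - 28)² = (-49)² = 2401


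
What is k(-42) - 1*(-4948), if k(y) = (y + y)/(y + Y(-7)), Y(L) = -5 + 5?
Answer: 4950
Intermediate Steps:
Y(L) = 0
k(y) = 2 (k(y) = (y + y)/(y + 0) = (2*y)/y = 2)
k(-42) - 1*(-4948) = 2 - 1*(-4948) = 2 + 4948 = 4950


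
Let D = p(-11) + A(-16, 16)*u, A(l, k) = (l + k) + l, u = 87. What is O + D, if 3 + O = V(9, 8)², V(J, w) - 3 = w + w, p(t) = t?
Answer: -1045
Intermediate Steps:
A(l, k) = k + 2*l (A(l, k) = (k + l) + l = k + 2*l)
V(J, w) = 3 + 2*w (V(J, w) = 3 + (w + w) = 3 + 2*w)
D = -1403 (D = -11 + (16 + 2*(-16))*87 = -11 + (16 - 32)*87 = -11 - 16*87 = -11 - 1392 = -1403)
O = 358 (O = -3 + (3 + 2*8)² = -3 + (3 + 16)² = -3 + 19² = -3 + 361 = 358)
O + D = 358 - 1403 = -1045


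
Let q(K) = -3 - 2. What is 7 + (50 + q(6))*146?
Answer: 6577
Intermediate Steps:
q(K) = -5
7 + (50 + q(6))*146 = 7 + (50 - 5)*146 = 7 + 45*146 = 7 + 6570 = 6577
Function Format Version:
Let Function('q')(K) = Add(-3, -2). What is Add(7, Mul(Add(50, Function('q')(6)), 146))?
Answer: 6577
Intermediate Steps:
Function('q')(K) = -5
Add(7, Mul(Add(50, Function('q')(6)), 146)) = Add(7, Mul(Add(50, -5), 146)) = Add(7, Mul(45, 146)) = Add(7, 6570) = 6577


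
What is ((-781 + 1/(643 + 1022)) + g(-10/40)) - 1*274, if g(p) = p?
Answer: -7027961/6660 ≈ -1055.3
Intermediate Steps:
((-781 + 1/(643 + 1022)) + g(-10/40)) - 1*274 = ((-781 + 1/(643 + 1022)) - 10/40) - 1*274 = ((-781 + 1/1665) - 10*1/40) - 274 = ((-781 + 1/1665) - 1/4) - 274 = (-1300364/1665 - 1/4) - 274 = -5203121/6660 - 274 = -7027961/6660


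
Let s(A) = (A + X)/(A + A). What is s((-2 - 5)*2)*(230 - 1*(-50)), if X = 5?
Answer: 90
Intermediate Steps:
s(A) = (5 + A)/(2*A) (s(A) = (A + 5)/(A + A) = (5 + A)/((2*A)) = (5 + A)*(1/(2*A)) = (5 + A)/(2*A))
s((-2 - 5)*2)*(230 - 1*(-50)) = ((5 + (-2 - 5)*2)/(2*(((-2 - 5)*2))))*(230 - 1*(-50)) = ((5 - 7*2)/(2*((-7*2))))*(230 + 50) = ((1/2)*(5 - 14)/(-14))*280 = ((1/2)*(-1/14)*(-9))*280 = (9/28)*280 = 90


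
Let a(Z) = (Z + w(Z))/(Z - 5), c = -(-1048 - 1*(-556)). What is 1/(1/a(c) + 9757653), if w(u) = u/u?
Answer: 493/4810523416 ≈ 1.0248e-7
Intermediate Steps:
w(u) = 1
c = 492 (c = -(-1048 + 556) = -1*(-492) = 492)
a(Z) = (1 + Z)/(-5 + Z) (a(Z) = (Z + 1)/(Z - 5) = (1 + Z)/(-5 + Z))
1/(1/a(c) + 9757653) = 1/(1/((1 + 492)/(-5 + 492)) + 9757653) = 1/(1/(493/487) + 9757653) = 1/(487/493 + 9757653) = 1/(4810523416/493) = 493/4810523416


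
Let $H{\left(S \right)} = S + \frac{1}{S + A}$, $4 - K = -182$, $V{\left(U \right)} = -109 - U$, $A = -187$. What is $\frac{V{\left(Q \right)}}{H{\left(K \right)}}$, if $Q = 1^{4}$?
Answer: $- \frac{22}{37} \approx -0.59459$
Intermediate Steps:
$Q = 1$
$K = 186$ ($K = 4 - -182 = 4 + 182 = 186$)
$H{\left(S \right)} = S + \frac{1}{-187 + S}$ ($H{\left(S \right)} = S + \frac{1}{S - 187} = S + \frac{1}{-187 + S}$)
$\frac{V{\left(Q \right)}}{H{\left(K \right)}} = \frac{-109 - 1}{\frac{1}{-187 + 186} \left(1 + 186^{2} - 34782\right)} = \frac{-109 - 1}{\frac{1}{-1} \left(1 + 34596 - 34782\right)} = - \frac{110}{\left(-1\right) \left(-185\right)} = - \frac{110}{185} = \left(-110\right) \frac{1}{185} = - \frac{22}{37}$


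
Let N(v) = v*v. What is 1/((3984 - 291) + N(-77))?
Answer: 1/9622 ≈ 0.00010393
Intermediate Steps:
N(v) = v²
1/((3984 - 291) + N(-77)) = 1/((3984 - 291) + (-77)²) = 1/(3693 + 5929) = 1/9622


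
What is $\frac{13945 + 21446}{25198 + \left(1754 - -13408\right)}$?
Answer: $\frac{35391}{40360} \approx 0.87688$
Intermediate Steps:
$\frac{13945 + 21446}{25198 + \left(1754 - -13408\right)} = \frac{35391}{25198 + \left(1754 + 13408\right)} = \frac{35391}{25198 + 15162} = \frac{35391}{40360}$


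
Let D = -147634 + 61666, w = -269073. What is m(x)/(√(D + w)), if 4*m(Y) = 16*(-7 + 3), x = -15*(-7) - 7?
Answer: 16*I*√39449/118347 ≈ 0.026852*I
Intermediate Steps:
D = -85968
x = 98 (x = 105 - 7 = 98)
m(Y) = -16 (m(Y) = (16*(-7 + 3))/4 = (16*(-4))/4 = (¼)*(-64) = -16)
m(x)/(√(D + w)) = -16/√(-85968 - 269073) = -16*(-I*√39449/118347) = -(-16)*I*√39449/118347 = 16*I*√39449/118347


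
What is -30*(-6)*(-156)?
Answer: -28080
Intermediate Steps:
-30*(-6)*(-156) = 180*(-156) = -28080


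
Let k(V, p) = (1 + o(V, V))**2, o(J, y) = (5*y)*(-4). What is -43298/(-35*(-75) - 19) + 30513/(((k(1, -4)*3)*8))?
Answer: -49269499/3763064 ≈ -13.093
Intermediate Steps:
o(J, y) = -20*y
k(V, p) = (1 - 20*V)**2
-43298/(-35*(-75) - 19) + 30513/(((k(1, -4)*3)*8)) = -43298/(-35*(-75) - 19) + 30513/((((-1 + 20*1)**2*3)*8)) = -43298/(2625 - 19) + 30513/((((-1 + 20)**2*3)*8)) = -43298/2606 + 30513/(((19**2*3)*8)) = -43298*1/2606 + 30513/(((361*3)*8)) = -21649/1303 + 30513/((1083*8)) = -21649/1303 + 30513/8664 = -21649/1303 + 30513*(1/8664) = -21649/1303 + 10171/2888 = -49269499/3763064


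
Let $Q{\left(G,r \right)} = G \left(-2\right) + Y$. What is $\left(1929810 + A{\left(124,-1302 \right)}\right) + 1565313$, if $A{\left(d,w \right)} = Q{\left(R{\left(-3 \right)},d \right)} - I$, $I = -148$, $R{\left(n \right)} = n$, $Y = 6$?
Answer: $3495283$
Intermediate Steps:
$Q{\left(G,r \right)} = 6 - 2 G$ ($Q{\left(G,r \right)} = G \left(-2\right) + 6 = - 2 G + 6 = 6 - 2 G$)
$A{\left(d,w \right)} = 160$ ($A{\left(d,w \right)} = \left(6 - -6\right) - -148 = \left(6 + 6\right) + 148 = 12 + 148 = 160$)
$\left(1929810 + A{\left(124,-1302 \right)}\right) + 1565313 = \left(1929810 + 160\right) + 1565313 = 1929970 + 1565313 = 3495283$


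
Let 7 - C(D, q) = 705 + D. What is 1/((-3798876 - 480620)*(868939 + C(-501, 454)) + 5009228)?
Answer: -1/3717772904804 ≈ -2.6898e-13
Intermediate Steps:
C(D, q) = -698 - D (C(D, q) = 7 - (705 + D) = 7 + (-705 - D) = -698 - D)
1/((-3798876 - 480620)*(868939 + C(-501, 454)) + 5009228) = 1/((-3798876 - 480620)*(868939 + (-698 - 1*(-501))) + 5009228) = 1/(-4279496*(868939 + (-698 + 501)) + 5009228) = 1/(-4279496*(868939 - 197) + 5009228) = 1/(-4279496*868742 + 5009228) = 1/(-3717777914032 + 5009228) = 1/(-3717772904804) = -1/3717772904804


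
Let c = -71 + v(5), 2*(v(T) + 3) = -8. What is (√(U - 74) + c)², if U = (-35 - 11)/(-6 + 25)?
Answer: 114144/19 - 3432*I*√57/19 ≈ 6007.6 - 1363.7*I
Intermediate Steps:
v(T) = -7 (v(T) = -3 + (½)*(-8) = -3 - 4 = -7)
c = -78 (c = -71 - 7 = -78)
U = -46/19 ≈ -2.4211
(√(U - 74) + c)² = (√(-46/19 - 74) - 78)² = (√(-1452/19) - 78)² = (22*I*√57/19 - 78)² = (-78 + 22*I*√57/19)²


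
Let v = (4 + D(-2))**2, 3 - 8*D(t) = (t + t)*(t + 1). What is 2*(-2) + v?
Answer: 705/64 ≈ 11.016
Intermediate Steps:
D(t) = 3/8 - t*(1 + t)/4 (D(t) = 3/8 - (t + t)*(t + 1)/8 = 3/8 - 2*t*(1 + t)/8 = 3/8 - t*(1 + t)/4)
v = 961/64 (v = (4 + (3/8 - 1/4*(-2) - 1/4*(-2)**2))**2 = (4 + (3/8 + 1/2 - 1/4*4))**2 = (4 + (3/8 + 1/2 - 1))**2 = (4 - 1/8)**2 = (31/8)**2 = 961/64 ≈ 15.016)
2*(-2) + v = 2*(-2) + 961/64 = -4 + 961/64 = 705/64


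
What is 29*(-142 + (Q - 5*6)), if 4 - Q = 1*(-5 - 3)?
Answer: -4640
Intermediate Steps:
Q = 12 (Q = 4 - (-5 - 3) = 4 - (-8) = 4 - 1*(-8) = 4 + 8 = 12)
29*(-142 + (Q - 5*6)) = 29*(-142 + (12 - 5*6)) = 29*(-142 + (12 - 30)) = 29*(-142 - 18) = 29*(-160) = -4640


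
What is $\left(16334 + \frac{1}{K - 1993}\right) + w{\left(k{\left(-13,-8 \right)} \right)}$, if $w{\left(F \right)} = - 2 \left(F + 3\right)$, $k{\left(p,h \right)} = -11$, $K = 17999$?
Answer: $\frac{261698101}{16006} \approx 16350.0$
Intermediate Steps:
$w{\left(F \right)} = -6 - 2 F$ ($w{\left(F \right)} = - 2 \left(3 + F\right) = -6 - 2 F$)
$\left(16334 + \frac{1}{K - 1993}\right) + w{\left(k{\left(-13,-8 \right)} \right)} = \left(16334 + \frac{1}{17999 - 1993}\right) - -16 = \left(16334 + \frac{1}{16006}\right) + \left(-6 + 22\right) = \left(16334 + \frac{1}{16006}\right) + 16 = \frac{261442005}{16006} + 16 = \frac{261698101}{16006}$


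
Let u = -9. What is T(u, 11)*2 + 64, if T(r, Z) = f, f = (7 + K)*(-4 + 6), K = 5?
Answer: 112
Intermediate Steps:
f = 24 (f = (7 + 5)*(-4 + 6) = 12*2 = 24)
T(r, Z) = 24
T(u, 11)*2 + 64 = 24*2 + 64 = 48 + 64 = 112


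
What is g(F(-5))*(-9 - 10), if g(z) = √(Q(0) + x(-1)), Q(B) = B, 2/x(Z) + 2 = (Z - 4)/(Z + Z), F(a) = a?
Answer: -38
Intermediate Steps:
x(Z) = 2/(-2 + (-4 + Z)/(2*Z)) (x(Z) = 2/(-2 + (Z - 4)/(Z + Z)) = 2/(-2 + (-4 + Z)/((2*Z))) = 2/(-2 + (-4 + Z)*(1/(2*Z))) = 2/(-2 + (-4 + Z)/(2*Z)))
g(z) = 2 (g(z) = √(0 - 4*(-1)/(4 + 3*(-1))) = √(0 - 4*(-1)/(4 - 3)) = √(0 - 4*(-1)/1) = √(0 - 4*(-1)*1) = √(0 + 4) = √4 = 2)
g(F(-5))*(-9 - 10) = 2*(-9 - 10) = 2*(-19) = -38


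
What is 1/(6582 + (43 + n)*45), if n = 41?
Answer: 1/10362 ≈ 9.6506e-5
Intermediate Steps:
1/(6582 + (43 + n)*45) = 1/(6582 + (43 + 41)*45) = 1/(6582 + 84*45) = 1/(6582 + 3780) = 1/10362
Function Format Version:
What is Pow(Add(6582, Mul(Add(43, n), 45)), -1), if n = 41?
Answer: Rational(1, 10362) ≈ 9.6506e-5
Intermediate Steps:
Pow(Add(6582, Mul(Add(43, n), 45)), -1) = Pow(Add(6582, Mul(Add(43, 41), 45)), -1) = Pow(Add(6582, Mul(84, 45)), -1) = Pow(Add(6582, 3780), -1) = Pow(10362, -1) = Rational(1, 10362)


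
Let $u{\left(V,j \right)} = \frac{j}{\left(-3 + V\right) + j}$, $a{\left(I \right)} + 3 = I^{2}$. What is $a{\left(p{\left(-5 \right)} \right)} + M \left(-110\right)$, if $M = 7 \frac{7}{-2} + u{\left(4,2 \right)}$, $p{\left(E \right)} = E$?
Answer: $\frac{7931}{3} \approx 2643.7$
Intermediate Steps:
$a{\left(I \right)} = -3 + I^{2}$
$u{\left(V,j \right)} = \frac{j}{-3 + V + j}$
$M = - \frac{143}{6}$ ($M = 7 \frac{7}{-2} + \frac{2}{-3 + 4 + 2} = 7 \cdot 7 \left(- \frac{1}{2}\right) + \frac{2}{3} = 7 \left(- \frac{7}{2}\right) + 2 \cdot \frac{1}{3} = - \frac{49}{2} + \frac{2}{3} = - \frac{143}{6} \approx -23.833$)
$a{\left(p{\left(-5 \right)} \right)} + M \left(-110\right) = \left(-3 + \left(-5\right)^{2}\right) - - \frac{7865}{3} = \left(-3 + 25\right) + \frac{7865}{3} = 22 + \frac{7865}{3} = \frac{7931}{3}$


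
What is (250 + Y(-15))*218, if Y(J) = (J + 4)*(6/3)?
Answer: 49704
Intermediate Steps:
Y(J) = 8 + 2*J (Y(J) = (4 + J)*(6*(1/3)) = (4 + J)*2 = 8 + 2*J)
(250 + Y(-15))*218 = (250 + (8 + 2*(-15)))*218 = (250 + (8 - 30))*218 = (250 - 22)*218 = 228*218 = 49704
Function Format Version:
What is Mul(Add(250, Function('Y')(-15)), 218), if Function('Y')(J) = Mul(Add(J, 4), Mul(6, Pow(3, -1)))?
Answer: 49704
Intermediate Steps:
Function('Y')(J) = Add(8, Mul(2, J)) (Function('Y')(J) = Mul(Add(4, J), Mul(6, Rational(1, 3))) = Mul(Add(4, J), 2) = Add(8, Mul(2, J)))
Mul(Add(250, Function('Y')(-15)), 218) = Mul(Add(250, Add(8, Mul(2, -15))), 218) = Mul(Add(250, Add(8, -30)), 218) = Mul(Add(250, -22), 218) = Mul(228, 218) = 49704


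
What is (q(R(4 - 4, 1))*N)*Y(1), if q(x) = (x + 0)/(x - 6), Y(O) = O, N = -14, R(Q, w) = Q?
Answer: 0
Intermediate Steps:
q(x) = x/(-6 + x)
(q(R(4 - 4, 1))*N)*Y(1) = (((4 - 4)/(-6 + (4 - 4)))*(-14))*1 = ((0/(-6 + 0))*(-14))*1 = ((0/(-6))*(-14))*1 = ((0*(-1/6))*(-14))*1 = (0*(-14))*1 = 0*1 = 0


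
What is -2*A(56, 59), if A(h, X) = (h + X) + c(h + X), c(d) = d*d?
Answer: -26680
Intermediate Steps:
c(d) = d**2
A(h, X) = X + h + (X + h)**2 (A(h, X) = (h + X) + (h + X)**2 = (X + h) + (X + h)**2 = X + h + (X + h)**2)
-2*A(56, 59) = -2*(59 + 56 + (59 + 56)**2) = -2*(59 + 56 + 115**2) = -2*(59 + 56 + 13225) = -2*13340 = -26680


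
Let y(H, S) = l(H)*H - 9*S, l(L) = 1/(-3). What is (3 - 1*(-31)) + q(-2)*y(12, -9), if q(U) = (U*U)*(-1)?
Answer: -274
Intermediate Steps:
q(U) = -U² (q(U) = U²*(-1) = -U²)
l(L) = -⅓
y(H, S) = -9*S - H/3 (y(H, S) = -H/3 - 9*S = -9*S - H/3)
(3 - 1*(-31)) + q(-2)*y(12, -9) = (3 - 1*(-31)) + (-1*(-2)²)*(-9*(-9) - ⅓*12) = (3 + 31) + (-1*4)*(81 - 4) = 34 - 4*77 = 34 - 308 = -274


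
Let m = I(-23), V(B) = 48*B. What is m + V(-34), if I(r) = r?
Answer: -1655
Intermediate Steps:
m = -23
m + V(-34) = -23 + 48*(-34) = -23 - 1632 = -1655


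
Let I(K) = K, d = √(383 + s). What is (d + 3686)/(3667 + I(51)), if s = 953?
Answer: 1843/1859 + √334/1859 ≈ 1.0012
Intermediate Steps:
d = 2*√334 (d = √(383 + 953) = √1336 = 2*√334 ≈ 36.551)
(d + 3686)/(3667 + I(51)) = (2*√334 + 3686)/(3667 + 51) = (3686 + 2*√334)/3718 = (3686 + 2*√334)*(1/3718) = 1843/1859 + √334/1859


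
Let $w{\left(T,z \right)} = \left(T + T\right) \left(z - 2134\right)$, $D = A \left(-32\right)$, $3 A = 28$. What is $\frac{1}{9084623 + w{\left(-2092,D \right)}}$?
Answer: $\frac{3}{57788701} \approx 5.1913 \cdot 10^{-8}$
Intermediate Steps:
$A = \frac{28}{3}$ ($A = \frac{1}{3} \cdot 28 = \frac{28}{3} \approx 9.3333$)
$D = - \frac{896}{3}$ ($D = \frac{28}{3} \left(-32\right) = - \frac{896}{3} \approx -298.67$)
$w{\left(T,z \right)} = 2 T \left(-2134 + z\right)$
$\frac{1}{9084623 + w{\left(-2092,D \right)}} = \frac{1}{9084623 + 2 \left(-2092\right) \left(-2134 - \frac{896}{3}\right)} = \frac{1}{9084623 + 2 \left(-2092\right) \left(- \frac{7298}{3}\right)} = \frac{1}{9084623 + \frac{30534832}{3}} = \frac{1}{\frac{57788701}{3}} = \frac{3}{57788701}$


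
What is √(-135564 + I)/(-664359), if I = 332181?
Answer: -√196617/664359 ≈ -0.00066743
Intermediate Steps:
√(-135564 + I)/(-664359) = √(-135564 + 332181)/(-664359) = √196617*(-1/664359) = -√196617/664359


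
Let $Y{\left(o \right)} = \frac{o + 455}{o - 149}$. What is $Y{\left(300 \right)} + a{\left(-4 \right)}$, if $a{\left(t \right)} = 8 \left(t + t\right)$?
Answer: $-59$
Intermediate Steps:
$a{\left(t \right)} = 16 t$ ($a{\left(t \right)} = 8 \cdot 2 t = 16 t$)
$Y{\left(o \right)} = \frac{455 + o}{-149 + o}$
$Y{\left(300 \right)} + a{\left(-4 \right)} = \frac{455 + 300}{-149 + 300} + 16 \left(-4\right) = \frac{1}{151} \cdot 755 - 64 = 5 - 64 = -59$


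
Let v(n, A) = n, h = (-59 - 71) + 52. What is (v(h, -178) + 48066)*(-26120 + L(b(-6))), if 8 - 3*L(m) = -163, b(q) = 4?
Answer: -1250711244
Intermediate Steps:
h = -78 (h = -130 + 52 = -78)
L(m) = 57 (L(m) = 8/3 - 1/3*(-163) = 8/3 + 163/3 = 57)
(v(h, -178) + 48066)*(-26120 + L(b(-6))) = (-78 + 48066)*(-26120 + 57) = 47988*(-26063) = -1250711244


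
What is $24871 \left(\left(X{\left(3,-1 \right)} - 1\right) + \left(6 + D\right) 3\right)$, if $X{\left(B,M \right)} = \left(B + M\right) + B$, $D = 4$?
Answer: $845614$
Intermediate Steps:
$X{\left(B,M \right)} = M + 2 B$
$24871 \left(\left(X{\left(3,-1 \right)} - 1\right) + \left(6 + D\right) 3\right) = 24871 \left(\left(\left(-1 + 2 \cdot 3\right) - 1\right) + \left(6 + 4\right) 3\right) = 24871 \left(\left(\left(-1 + 6\right) - 1\right) + 10 \cdot 3\right) = 24871 \left(\left(5 - 1\right) + 30\right) = 24871 \left(4 + 30\right) = 24871 \cdot 34 = 845614$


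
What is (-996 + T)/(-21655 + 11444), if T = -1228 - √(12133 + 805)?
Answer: 2224/10211 + √12938/10211 ≈ 0.22894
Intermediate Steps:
T = -1228 - √12938 ≈ -1341.7
(-996 + T)/(-21655 + 11444) = (-996 + (-1228 - √12938))/(-21655 + 11444) = (-2224 - √12938)/(-10211) = (-2224 - √12938)*(-1/10211) = 2224/10211 + √12938/10211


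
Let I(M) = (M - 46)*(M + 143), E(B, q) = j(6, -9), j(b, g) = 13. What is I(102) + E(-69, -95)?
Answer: 13733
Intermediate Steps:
E(B, q) = 13
I(M) = (-46 + M)*(143 + M)
I(102) + E(-69, -95) = (-6578 + 102² + 97*102) + 13 = (-6578 + 10404 + 9894) + 13 = 13720 + 13 = 13733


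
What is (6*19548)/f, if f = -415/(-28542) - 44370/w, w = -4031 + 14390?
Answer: -3853126844496/140234395 ≈ -27476.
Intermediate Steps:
w = 10359
f = -140234395/32851842 (f = -415/(-28542) - 44370/10359 = -415*(-1/28542) - 44370*1/10359 = 415/28542 - 4930/1151 = -140234395/32851842 ≈ -4.2687)
(6*19548)/f = (6*19548)/(-140234395/32851842) = 117288*(-32851842/140234395) = -3853126844496/140234395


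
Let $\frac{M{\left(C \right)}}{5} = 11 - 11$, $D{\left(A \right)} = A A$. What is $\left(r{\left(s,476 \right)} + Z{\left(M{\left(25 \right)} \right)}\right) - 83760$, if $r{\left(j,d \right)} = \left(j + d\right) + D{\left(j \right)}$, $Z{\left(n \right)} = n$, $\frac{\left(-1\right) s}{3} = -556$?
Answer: $2700608$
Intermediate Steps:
$s = 1668$ ($s = \left(-3\right) \left(-556\right) = 1668$)
$D{\left(A \right)} = A^{2}$
$M{\left(C \right)} = 0$ ($M{\left(C \right)} = 5 \left(11 - 11\right) = 5 \cdot 0 = 0$)
$r{\left(j,d \right)} = d + j + j^{2}$ ($r{\left(j,d \right)} = \left(j + d\right) + j^{2} = \left(d + j\right) + j^{2} = d + j + j^{2}$)
$\left(r{\left(s,476 \right)} + Z{\left(M{\left(25 \right)} \right)}\right) - 83760 = \left(\left(476 + 1668 + 1668^{2}\right) + 0\right) - 83760 = \left(\left(476 + 1668 + 2782224\right) + 0\right) - 83760 = \left(2784368 + 0\right) - 83760 = 2784368 - 83760 = 2700608$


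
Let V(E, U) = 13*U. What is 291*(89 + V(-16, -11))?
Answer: -15714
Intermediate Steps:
291*(89 + V(-16, -11)) = 291*(89 + 13*(-11)) = 291*(89 - 143) = 291*(-54) = -15714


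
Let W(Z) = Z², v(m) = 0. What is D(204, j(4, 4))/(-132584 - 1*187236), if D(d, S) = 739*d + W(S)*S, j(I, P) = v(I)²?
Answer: -37689/79955 ≈ -0.47138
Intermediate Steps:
j(I, P) = 0 (j(I, P) = 0² = 0)
D(d, S) = S³ + 739*d (D(d, S) = 739*d + S²*S = 739*d + S³ = S³ + 739*d)
D(204, j(4, 4))/(-132584 - 1*187236) = (0³ + 739*204)/(-132584 - 1*187236) = (0 + 150756)/(-132584 - 187236) = 150756/(-319820) = 150756*(-1/319820) = -37689/79955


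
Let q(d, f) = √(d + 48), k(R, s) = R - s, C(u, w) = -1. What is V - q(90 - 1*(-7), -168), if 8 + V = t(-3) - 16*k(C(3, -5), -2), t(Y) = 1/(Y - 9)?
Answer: -289/12 - √145 ≈ -36.125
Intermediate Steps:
q(d, f) = √(48 + d)
t(Y) = 1/(-9 + Y)
V = -289/12 (V = -8 + (1/(-9 - 3) - 16*(-1 - 1*(-2))) = -8 + (1/(-12) - 16*(-1 + 2)) = -8 + (-1/12 - 16*1) = -8 + (-1/12 - 16) = -8 - 193/12 = -289/12 ≈ -24.083)
V - q(90 - 1*(-7), -168) = -289/12 - √(48 + (90 - 1*(-7))) = -289/12 - √(48 + (90 + 7)) = -289/12 - √(48 + 97) = -289/12 - √145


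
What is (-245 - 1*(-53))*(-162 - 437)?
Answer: 115008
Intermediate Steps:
(-245 - 1*(-53))*(-162 - 437) = (-245 + 53)*(-599) = -192*(-599) = 115008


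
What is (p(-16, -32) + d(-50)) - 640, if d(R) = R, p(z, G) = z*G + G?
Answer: -210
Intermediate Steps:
p(z, G) = G + G*z (p(z, G) = G*z + G = G + G*z)
(p(-16, -32) + d(-50)) - 640 = (-32*(1 - 16) - 50) - 640 = (-32*(-15) - 50) - 640 = (480 - 50) - 640 = 430 - 640 = -210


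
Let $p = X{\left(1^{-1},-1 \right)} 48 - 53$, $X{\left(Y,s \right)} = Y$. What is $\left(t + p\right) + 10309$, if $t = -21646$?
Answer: $-11342$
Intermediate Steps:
$p = -5$ ($p = 1^{-1} \cdot 48 - 53 = 1 \cdot 48 - 53 = 48 - 53 = -5$)
$\left(t + p\right) + 10309 = \left(-21646 - 5\right) + 10309 = -21651 + 10309 = -11342$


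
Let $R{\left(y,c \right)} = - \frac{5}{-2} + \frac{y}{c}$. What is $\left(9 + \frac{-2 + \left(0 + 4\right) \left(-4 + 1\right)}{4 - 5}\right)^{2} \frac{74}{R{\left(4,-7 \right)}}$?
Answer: $\frac{548044}{27} \approx 20298.0$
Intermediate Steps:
$R{\left(y,c \right)} = \frac{5}{2} + \frac{y}{c}$ ($R{\left(y,c \right)} = \left(-5\right) \left(- \frac{1}{2}\right) + \frac{y}{c} = \frac{5}{2} + \frac{y}{c}$)
$\left(9 + \frac{-2 + \left(0 + 4\right) \left(-4 + 1\right)}{4 - 5}\right)^{2} \frac{74}{R{\left(4,-7 \right)}} = \left(9 + \frac{-2 + \left(0 + 4\right) \left(-4 + 1\right)}{4 - 5}\right)^{2} \frac{74}{\frac{5}{2} + \frac{4}{-7}} = \left(9 + \frac{-2 + 4 \left(-3\right)}{-1}\right)^{2} \frac{74}{\frac{5}{2} + 4 \left(- \frac{1}{7}\right)} = \left(9 + \left(-2 - 12\right) \left(-1\right)\right)^{2} \frac{74}{\frac{5}{2} - \frac{4}{7}} = \left(9 - -14\right)^{2} \frac{74}{\frac{27}{14}} = \left(9 + 14\right)^{2} \cdot 74 \cdot \frac{14}{27} = 23^{2} \cdot \frac{1036}{27} = 529 \cdot \frac{1036}{27} = \frac{548044}{27}$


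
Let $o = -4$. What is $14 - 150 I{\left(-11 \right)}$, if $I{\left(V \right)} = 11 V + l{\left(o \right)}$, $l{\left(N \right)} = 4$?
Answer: $17564$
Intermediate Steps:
$I{\left(V \right)} = 4 + 11 V$ ($I{\left(V \right)} = 11 V + 4 = 4 + 11 V$)
$14 - 150 I{\left(-11 \right)} = 14 - 150 \left(4 + 11 \left(-11\right)\right) = 14 - 150 \left(4 - 121\right) = 14 - -17550 = 14 + 17550 = 17564$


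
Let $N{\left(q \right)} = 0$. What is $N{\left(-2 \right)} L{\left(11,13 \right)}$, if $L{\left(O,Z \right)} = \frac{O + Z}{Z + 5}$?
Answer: $0$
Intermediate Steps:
$L{\left(O,Z \right)} = \frac{O + Z}{5 + Z}$
$N{\left(-2 \right)} L{\left(11,13 \right)} = 0 \frac{11 + 13}{5 + 13} = 0 \cdot \frac{1}{18} \cdot 24 = 0 \cdot \frac{4}{3} = 0$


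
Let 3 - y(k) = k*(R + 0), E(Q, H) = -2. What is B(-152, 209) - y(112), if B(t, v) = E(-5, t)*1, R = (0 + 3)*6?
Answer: 2011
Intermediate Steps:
R = 18 (R = 3*6 = 18)
B(t, v) = -2 (B(t, v) = -2*1 = -2)
y(k) = 3 - 18*k (y(k) = 3 - k*(18 + 0) = 3 - k*18 = 3 - 18*k)
B(-152, 209) - y(112) = -2 - (3 - 18*112) = -2 - (3 - 2016) = -2 - 1*(-2013) = -2 + 2013 = 2011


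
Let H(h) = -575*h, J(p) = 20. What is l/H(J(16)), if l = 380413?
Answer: -380413/11500 ≈ -33.079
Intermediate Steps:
l/H(J(16)) = 380413/((-575*20)) = 380413/(-11500) = 380413*(-1/11500) = -380413/11500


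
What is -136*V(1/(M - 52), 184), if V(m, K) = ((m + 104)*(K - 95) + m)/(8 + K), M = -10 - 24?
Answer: -6765371/1032 ≈ -6555.6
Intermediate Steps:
M = -34
V(m, K) = (m + (-95 + K)*(104 + m))/(8 + K) (V(m, K) = ((104 + m)*(-95 + K) + m)/(8 + K) = ((-95 + K)*(104 + m) + m)/(8 + K) = (m + (-95 + K)*(104 + m))/(8 + K))
-136*V(1/(M - 52), 184) = -136*(-9880 - 94/(-34 - 52) + 104*184 + 184/(-34 - 52))/(8 + 184) = -136*(-9880 - 94/(-86) + 19136 + 184/(-86))/192 = -17*(-9880 - 94*(-1/86) + 19136 + 184*(-1/86))/24 = -17*(-9880 + 47/43 + 19136 - 92/43)/24 = -17*397963/(24*43) = -136*397963/8256 = -6765371/1032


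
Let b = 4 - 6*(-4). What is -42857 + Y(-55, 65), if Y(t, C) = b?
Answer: -42829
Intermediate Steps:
b = 28 (b = 4 + 24 = 28)
Y(t, C) = 28
-42857 + Y(-55, 65) = -42857 + 28 = -42829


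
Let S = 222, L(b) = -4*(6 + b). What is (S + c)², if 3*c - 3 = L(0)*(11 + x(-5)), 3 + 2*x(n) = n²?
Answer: 2209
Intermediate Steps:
x(n) = -3/2 + n²/2
L(b) = -24 - 4*b
c = -175 (c = 1 + ((-24 - 4*0)*(11 + (-3/2 + (½)*(-5)²)))/3 = 1 + ((-24 + 0)*(11 + (-3/2 + (½)*25)))/3 = 1 + (-24*(11 + (-3/2 + 25/2)))/3 = 1 + (-24*(11 + 11))/3 = 1 + (-24*22)/3 = 1 + (⅓)*(-528) = 1 - 176 = -175)
(S + c)² = (222 - 175)² = 47² = 2209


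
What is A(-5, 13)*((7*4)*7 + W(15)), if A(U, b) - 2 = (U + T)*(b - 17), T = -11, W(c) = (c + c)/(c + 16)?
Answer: 402996/31 ≈ 13000.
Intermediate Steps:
W(c) = 2*c/(16 + c) (W(c) = (2*c)/(16 + c) = 2*c/(16 + c))
A(U, b) = 2 + (-17 + b)*(-11 + U) (A(U, b) = 2 + (U - 11)*(b - 17) = 2 + (-11 + U)*(-17 + b) = 2 + (-17 + b)*(-11 + U))
A(-5, 13)*((7*4)*7 + W(15)) = (189 - 17*(-5) - 11*13 - 5*13)*((7*4)*7 + 2*15/(16 + 15)) = (189 + 85 - 143 - 65)*(28*7 + 2*15/31) = 66*(196 + 2*15*(1/31)) = 66*(196 + 30/31) = 66*(6106/31) = 402996/31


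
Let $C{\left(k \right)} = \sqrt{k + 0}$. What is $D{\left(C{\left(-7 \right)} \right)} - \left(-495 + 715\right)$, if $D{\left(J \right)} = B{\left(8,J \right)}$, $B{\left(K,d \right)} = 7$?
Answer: $-213$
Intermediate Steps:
$C{\left(k \right)} = \sqrt{k}$
$D{\left(J \right)} = 7$
$D{\left(C{\left(-7 \right)} \right)} - \left(-495 + 715\right) = 7 - \left(-495 + 715\right) = 7 - 220 = -213$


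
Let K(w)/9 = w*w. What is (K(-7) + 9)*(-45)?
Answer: -20250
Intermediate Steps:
K(w) = 9*w**2 (K(w) = 9*(w*w) = 9*w**2)
(K(-7) + 9)*(-45) = (9*(-7)**2 + 9)*(-45) = (9*49 + 9)*(-45) = (441 + 9)*(-45) = 450*(-45) = -20250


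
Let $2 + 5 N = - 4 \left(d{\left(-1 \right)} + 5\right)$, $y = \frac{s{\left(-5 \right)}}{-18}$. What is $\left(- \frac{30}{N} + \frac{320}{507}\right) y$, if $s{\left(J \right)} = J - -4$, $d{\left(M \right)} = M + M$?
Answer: $\frac{40265}{63882} \approx 0.6303$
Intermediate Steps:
$d{\left(M \right)} = 2 M$
$s{\left(J \right)} = 4 + J$ ($s{\left(J \right)} = J + 4 = 4 + J$)
$y = \frac{1}{18}$ ($y = \frac{4 - 5}{-18} = \left(-1\right) \left(- \frac{1}{18}\right) = \frac{1}{18} \approx 0.055556$)
$N = - \frac{14}{5}$ ($N = - \frac{2}{5} + \frac{\left(-4\right) \left(2 \left(-1\right) + 5\right)}{5} = - \frac{2}{5} + \frac{\left(-4\right) \left(-2 + 5\right)}{5} = - \frac{2}{5} + \frac{\left(-4\right) 3}{5} = - \frac{2}{5} + \frac{1}{5} \left(-12\right) = - \frac{2}{5} - \frac{12}{5} = - \frac{14}{5} \approx -2.8$)
$\left(- \frac{30}{N} + \frac{320}{507}\right) y = \left(- \frac{30}{- \frac{14}{5}} + \frac{320}{507}\right) \frac{1}{18} = \left(\left(-30\right) \left(- \frac{5}{14}\right) + 320 \cdot \frac{1}{507}\right) \frac{1}{18} = \left(\frac{75}{7} + \frac{320}{507}\right) \frac{1}{18} = \frac{40265}{3549} \cdot \frac{1}{18} = \frac{40265}{63882}$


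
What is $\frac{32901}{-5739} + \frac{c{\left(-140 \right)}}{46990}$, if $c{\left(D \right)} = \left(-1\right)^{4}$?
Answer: $- \frac{515337417}{89891870} \approx -5.7329$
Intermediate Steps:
$c{\left(D \right)} = 1$
$\frac{32901}{-5739} + \frac{c{\left(-140 \right)}}{46990} = \frac{32901}{-5739} + 1 \cdot \frac{1}{46990} = 32901 \left(- \frac{1}{5739}\right) + 1 \cdot \frac{1}{46990} = - \frac{10967}{1913} + \frac{1}{46990} = - \frac{515337417}{89891870}$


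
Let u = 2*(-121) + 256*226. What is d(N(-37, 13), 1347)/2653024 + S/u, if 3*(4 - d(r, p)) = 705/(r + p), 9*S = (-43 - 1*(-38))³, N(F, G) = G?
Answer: -44831515217/187090021476864 ≈ -0.00023963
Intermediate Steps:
S = -125/9 (S = (-43 - 1*(-38))³/9 = (-43 + 38)³/9 = (⅑)*(-5)³ = (⅑)*(-125) = -125/9 ≈ -13.889)
u = 57614 (u = -242 + 57856 = 57614)
d(r, p) = 4 - 235/(p + r) (d(r, p) = 4 - 235/(r + p) = 4 - 235/(p + r))
d(N(-37, 13), 1347)/2653024 + S/u = ((-235 + 4*1347 + 4*13)/(1347 + 13))/2653024 - 125/9/57614 = ((-235 + 5388 + 52)/1360)*(1/2653024) - 125/9*1/57614 = ((1/1360)*5205)*(1/2653024) - 125/518526 = (1041/272)*(1/2653024) - 125/518526 = 1041/721622528 - 125/518526 = -44831515217/187090021476864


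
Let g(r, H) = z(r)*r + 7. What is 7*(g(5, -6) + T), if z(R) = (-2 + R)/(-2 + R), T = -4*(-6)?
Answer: 252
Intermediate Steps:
T = 24
z(R) = 1
g(r, H) = 7 + r (g(r, H) = 1*r + 7 = r + 7 = 7 + r)
7*(g(5, -6) + T) = 7*((7 + 5) + 24) = 7*(12 + 24) = 7*36 = 252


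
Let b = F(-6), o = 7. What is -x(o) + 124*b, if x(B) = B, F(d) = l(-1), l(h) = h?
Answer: -131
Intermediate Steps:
F(d) = -1
b = -1
-x(o) + 124*b = -1*7 + 124*(-1) = -7 - 124 = -131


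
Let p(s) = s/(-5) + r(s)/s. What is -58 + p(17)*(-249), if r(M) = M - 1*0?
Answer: 2698/5 ≈ 539.60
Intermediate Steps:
r(M) = M (r(M) = M + 0 = M)
p(s) = 1 - s/5 (p(s) = s/(-5) + s/s = s*(-⅕) + 1 = -s/5 + 1 = 1 - s/5)
-58 + p(17)*(-249) = -58 + (1 - ⅕*17)*(-249) = -58 + (1 - 17/5)*(-249) = -58 - 12/5*(-249) = -58 + 2988/5 = 2698/5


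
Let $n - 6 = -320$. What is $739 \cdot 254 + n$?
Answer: $187392$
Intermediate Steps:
$n = -314$ ($n = 6 - 320 = -314$)
$739 \cdot 254 + n = 739 \cdot 254 - 314 = 187706 - 314 = 187392$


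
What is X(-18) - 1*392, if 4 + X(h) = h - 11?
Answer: -425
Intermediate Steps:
X(h) = -15 + h (X(h) = -4 + (h - 11) = -4 + (-11 + h) = -15 + h)
X(-18) - 1*392 = (-15 - 18) - 1*392 = -33 - 392 = -425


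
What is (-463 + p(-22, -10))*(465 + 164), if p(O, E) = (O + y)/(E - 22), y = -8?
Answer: -4650197/16 ≈ -2.9064e+5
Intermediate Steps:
p(O, E) = (-8 + O)/(-22 + E) (p(O, E) = (O - 8)/(E - 22) = (-8 + O)/(-22 + E))
(-463 + p(-22, -10))*(465 + 164) = (-463 + (-8 - 22)/(-22 - 10))*(465 + 164) = (-463 - 30/(-32))*629 = (-463 - 1/32*(-30))*629 = (-463 + 15/16)*629 = -7393/16*629 = -4650197/16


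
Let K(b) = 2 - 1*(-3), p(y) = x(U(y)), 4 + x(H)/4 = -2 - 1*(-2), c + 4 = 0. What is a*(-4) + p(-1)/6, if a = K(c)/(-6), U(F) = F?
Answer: ⅔ ≈ 0.66667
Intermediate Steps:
c = -4 (c = -4 + 0 = -4)
x(H) = -16 (x(H) = -16 + 4*(-2 - 1*(-2)) = -16 + 4*(-2 + 2) = -16 + 4*0 = -16 + 0 = -16)
p(y) = -16
K(b) = 5 (K(b) = 2 + 3 = 5)
a = -⅚ (a = 5/(-6) = 5*(-⅙) = -⅚ ≈ -0.83333)
a*(-4) + p(-1)/6 = -⅚*(-4) - 16/6 = 10/3 - 16*⅙ = 10/3 - 8/3 = ⅔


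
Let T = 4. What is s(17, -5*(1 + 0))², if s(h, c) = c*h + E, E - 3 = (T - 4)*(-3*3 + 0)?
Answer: 6724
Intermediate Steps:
E = 3 (E = 3 + (4 - 4)*(-3*3 + 0) = 3 + 0*(-9 + 0) = 3 + 0*(-9) = 3 + 0 = 3)
s(h, c) = 3 + c*h (s(h, c) = c*h + 3 = 3 + c*h)
s(17, -5*(1 + 0))² = (3 - 5*(1 + 0)*17)² = (3 - 5*1*17)² = (3 - 5*17)² = (3 - 85)² = (-82)² = 6724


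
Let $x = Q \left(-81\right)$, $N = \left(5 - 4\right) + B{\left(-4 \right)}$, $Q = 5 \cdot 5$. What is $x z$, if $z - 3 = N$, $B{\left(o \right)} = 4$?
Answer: $-16200$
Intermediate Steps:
$Q = 25$
$N = 5$ ($N = \left(5 - 4\right) + 4 = 1 + 4 = 5$)
$x = -2025$ ($x = 25 \left(-81\right) = -2025$)
$z = 8$ ($z = 3 + 5 = 8$)
$x z = \left(-2025\right) 8 = -16200$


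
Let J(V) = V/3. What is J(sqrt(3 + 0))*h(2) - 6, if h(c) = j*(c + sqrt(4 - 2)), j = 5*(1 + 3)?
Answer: -6 + 20*sqrt(3)*(2 + sqrt(2))/3 ≈ 33.424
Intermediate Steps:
j = 20 (j = 5*4 = 20)
h(c) = 20*c + 20*sqrt(2) (h(c) = 20*(c + sqrt(4 - 2)) = 20*(c + sqrt(2)) = 20*c + 20*sqrt(2))
J(V) = V/3 (J(V) = V*(1/3) = V/3)
J(sqrt(3 + 0))*h(2) - 6 = (sqrt(3 + 0)/3)*(20*2 + 20*sqrt(2)) - 6 = (sqrt(3)/3)*(40 + 20*sqrt(2)) - 6 = sqrt(3)*(40 + 20*sqrt(2))/3 - 6 = -6 + sqrt(3)*(40 + 20*sqrt(2))/3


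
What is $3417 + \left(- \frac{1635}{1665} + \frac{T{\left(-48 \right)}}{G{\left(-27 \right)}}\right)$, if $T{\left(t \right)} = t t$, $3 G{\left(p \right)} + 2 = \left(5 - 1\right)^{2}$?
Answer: $\frac{3037862}{777} \approx 3909.7$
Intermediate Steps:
$G{\left(p \right)} = \frac{14}{3}$ ($G{\left(p \right)} = - \frac{2}{3} + \frac{\left(5 - 1\right)^{2}}{3} = - \frac{2}{3} + \frac{4^{2}}{3} = - \frac{2}{3} + \frac{1}{3} \cdot 16 = - \frac{2}{3} + \frac{16}{3} = \frac{14}{3}$)
$T{\left(t \right)} = t^{2}$
$3417 + \left(- \frac{1635}{1665} + \frac{T{\left(-48 \right)}}{G{\left(-27 \right)}}\right) = 3417 - \left(\frac{109}{111} - \frac{\left(-48\right)^{2}}{\frac{14}{3}}\right) = 3417 + \left(\left(-1635\right) \frac{1}{1665} + 2304 \cdot \frac{3}{14}\right) = 3417 + \left(- \frac{109}{111} + \frac{3456}{7}\right) = 3417 + \frac{382853}{777} = \frac{3037862}{777}$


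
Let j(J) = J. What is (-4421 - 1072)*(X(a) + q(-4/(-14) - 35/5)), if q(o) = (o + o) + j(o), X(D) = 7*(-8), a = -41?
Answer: 2927769/7 ≈ 4.1825e+5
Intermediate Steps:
X(D) = -56
q(o) = 3*o (q(o) = (o + o) + o = 2*o + o = 3*o)
(-4421 - 1072)*(X(a) + q(-4/(-14) - 35/5)) = (-4421 - 1072)*(-56 + 3*(-4/(-14) - 35/5)) = -5493*(-56 + 3*(-4*(-1/14) - 35*1/5)) = -5493*(-56 + 3*(2/7 - 7)) = -5493*(-56 + 3*(-47/7)) = -5493*(-56 - 141/7) = -5493*(-533/7) = 2927769/7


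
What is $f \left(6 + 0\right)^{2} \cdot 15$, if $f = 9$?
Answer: $4860$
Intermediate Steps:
$f \left(6 + 0\right)^{2} \cdot 15 = 9 \left(6 + 0\right)^{2} \cdot 15 = 9 \cdot 6^{2} \cdot 15 = 9 \cdot 36 \cdot 15 = 324 \cdot 15 = 4860$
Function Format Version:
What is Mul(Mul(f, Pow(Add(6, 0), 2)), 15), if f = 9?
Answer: 4860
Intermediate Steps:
Mul(Mul(f, Pow(Add(6, 0), 2)), 15) = Mul(Mul(9, Pow(Add(6, 0), 2)), 15) = Mul(Mul(9, Pow(6, 2)), 15) = Mul(Mul(9, 36), 15) = Mul(324, 15) = 4860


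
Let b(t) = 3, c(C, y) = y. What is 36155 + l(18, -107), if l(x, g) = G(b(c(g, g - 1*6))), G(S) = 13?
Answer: 36168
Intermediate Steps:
l(x, g) = 13
36155 + l(18, -107) = 36155 + 13 = 36168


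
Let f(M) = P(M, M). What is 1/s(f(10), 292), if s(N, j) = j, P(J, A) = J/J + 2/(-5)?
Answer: 1/292 ≈ 0.0034247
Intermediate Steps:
P(J, A) = ⅗ (P(J, A) = 1 + 2*(-⅕) = 1 - ⅖ = ⅗)
f(M) = ⅗
1/s(f(10), 292) = 1/292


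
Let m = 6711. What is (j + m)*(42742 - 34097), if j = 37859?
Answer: 385307650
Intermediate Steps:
(j + m)*(42742 - 34097) = (37859 + 6711)*(42742 - 34097) = 44570*8645 = 385307650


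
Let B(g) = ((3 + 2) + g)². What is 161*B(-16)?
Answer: 19481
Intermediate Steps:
B(g) = (5 + g)²
161*B(-16) = 161*(5 - 16)² = 161*(-11)² = 161*121 = 19481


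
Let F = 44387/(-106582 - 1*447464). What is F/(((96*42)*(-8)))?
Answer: 6341/2553043968 ≈ 2.4837e-6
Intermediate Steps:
F = -44387/554046 (F = 44387/(-106582 - 447464) = 44387/(-554046) = 44387*(-1/554046) = -44387/554046 ≈ -0.080114)
F/(((96*42)*(-8))) = -44387/(554046*((96*42)*(-8))) = -44387/(554046*(4032*(-8))) = -44387/554046/(-32256) = -44387/554046*(-1/32256) = 6341/2553043968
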